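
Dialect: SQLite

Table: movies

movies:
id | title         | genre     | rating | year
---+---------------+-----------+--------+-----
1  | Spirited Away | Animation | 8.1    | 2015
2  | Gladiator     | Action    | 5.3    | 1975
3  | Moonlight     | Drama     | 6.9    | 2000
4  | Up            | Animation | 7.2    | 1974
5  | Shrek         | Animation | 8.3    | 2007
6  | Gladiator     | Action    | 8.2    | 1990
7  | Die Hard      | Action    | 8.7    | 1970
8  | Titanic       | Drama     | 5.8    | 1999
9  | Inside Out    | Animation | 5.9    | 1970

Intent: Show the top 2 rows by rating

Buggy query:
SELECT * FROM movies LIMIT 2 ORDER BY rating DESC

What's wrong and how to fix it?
Bug: LIMIT must come after ORDER BY

Fix: Sort with ORDER BY, then apply LIMIT

Corrected query:
SELECT * FROM movies ORDER BY rating DESC LIMIT 2

Result:
id | title    | genre     | rating | year
---+----------+-----------+--------+-----
7  | Die Hard | Action    | 8.7    | 1970
5  | Shrek    | Animation | 8.3    | 2007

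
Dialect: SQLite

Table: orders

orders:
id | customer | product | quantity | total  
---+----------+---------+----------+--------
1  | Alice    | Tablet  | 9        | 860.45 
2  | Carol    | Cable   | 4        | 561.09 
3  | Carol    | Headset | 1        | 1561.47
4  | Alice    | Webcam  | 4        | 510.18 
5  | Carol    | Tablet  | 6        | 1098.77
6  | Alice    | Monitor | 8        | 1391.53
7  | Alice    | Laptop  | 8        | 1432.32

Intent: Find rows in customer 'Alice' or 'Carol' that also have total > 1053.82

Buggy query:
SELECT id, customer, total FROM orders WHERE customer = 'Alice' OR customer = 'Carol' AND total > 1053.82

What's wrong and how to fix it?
Bug: AND binds tighter than OR, so this parses as customer = 'Alice' OR (customer = 'Carol' AND total > 1053.82)

Fix: Group the OR with parentheses (or use IN), then AND the threshold

Corrected query:
SELECT id, customer, total FROM orders WHERE (customer = 'Alice' OR customer = 'Carol') AND total > 1053.82

Result:
id | customer | total  
---+----------+--------
3  | Carol    | 1561.47
5  | Carol    | 1098.77
6  | Alice    | 1391.53
7  | Alice    | 1432.32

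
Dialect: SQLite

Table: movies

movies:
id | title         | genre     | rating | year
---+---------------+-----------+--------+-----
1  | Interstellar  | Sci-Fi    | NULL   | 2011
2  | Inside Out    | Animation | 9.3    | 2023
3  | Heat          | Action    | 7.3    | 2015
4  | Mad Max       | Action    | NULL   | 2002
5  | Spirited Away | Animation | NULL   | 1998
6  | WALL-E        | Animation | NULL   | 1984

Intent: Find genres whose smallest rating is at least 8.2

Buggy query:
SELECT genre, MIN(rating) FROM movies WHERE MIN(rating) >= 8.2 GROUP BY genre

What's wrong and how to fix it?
Bug: MIN() in WHERE is a misuse of aggregate

Fix: Use HAVING for the per-group MIN condition

Corrected query:
SELECT genre, MIN(rating) FROM movies GROUP BY genre HAVING MIN(rating) >= 8.2

Result:
genre     | MIN(rating)
----------+------------
Animation | 9.3        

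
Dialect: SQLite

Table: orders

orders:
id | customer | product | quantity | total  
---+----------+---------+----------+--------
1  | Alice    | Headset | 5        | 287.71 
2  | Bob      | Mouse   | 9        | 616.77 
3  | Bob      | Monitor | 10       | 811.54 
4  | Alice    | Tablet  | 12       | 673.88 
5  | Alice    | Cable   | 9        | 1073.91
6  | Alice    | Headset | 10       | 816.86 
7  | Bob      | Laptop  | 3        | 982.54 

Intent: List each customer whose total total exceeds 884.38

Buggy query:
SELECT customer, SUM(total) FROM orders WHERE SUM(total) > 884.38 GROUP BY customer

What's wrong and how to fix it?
Bug: SUM(total) is an aggregate, but WHERE filters rows before aggregation

Fix: Move the aggregate condition to a HAVING clause

Corrected query:
SELECT customer, SUM(total) FROM orders GROUP BY customer HAVING SUM(total) > 884.38

Result:
customer | SUM(total)
---------+-----------
Alice    | 2852.36   
Bob      | 2410.85   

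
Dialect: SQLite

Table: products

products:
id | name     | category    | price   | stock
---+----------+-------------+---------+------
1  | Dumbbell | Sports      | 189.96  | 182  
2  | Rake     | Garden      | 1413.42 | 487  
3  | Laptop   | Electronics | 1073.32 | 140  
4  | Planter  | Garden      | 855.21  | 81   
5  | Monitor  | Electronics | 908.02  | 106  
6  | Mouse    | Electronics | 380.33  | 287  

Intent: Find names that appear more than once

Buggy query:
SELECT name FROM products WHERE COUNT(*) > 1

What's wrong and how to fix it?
Bug: WHERE can't reference COUNT(*); aggregates are computed after WHERE

Fix: Group first, then use HAVING for the count condition

Corrected query:
SELECT name FROM products GROUP BY name HAVING COUNT(*) > 1

Result:
(no rows)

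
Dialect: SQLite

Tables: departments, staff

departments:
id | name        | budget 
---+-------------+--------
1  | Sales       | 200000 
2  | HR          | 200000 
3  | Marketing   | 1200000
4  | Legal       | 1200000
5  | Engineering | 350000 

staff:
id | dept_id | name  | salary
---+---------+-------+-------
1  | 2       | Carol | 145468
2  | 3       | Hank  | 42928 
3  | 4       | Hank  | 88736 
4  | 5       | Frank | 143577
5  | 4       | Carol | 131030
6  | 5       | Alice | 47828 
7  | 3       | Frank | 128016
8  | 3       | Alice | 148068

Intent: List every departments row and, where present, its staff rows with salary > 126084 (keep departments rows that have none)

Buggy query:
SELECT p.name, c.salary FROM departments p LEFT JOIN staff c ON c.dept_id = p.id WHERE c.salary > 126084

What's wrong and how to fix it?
Bug: A WHERE condition on the right-hand table after LEFT JOIN drops unmatched parents

Fix: Put 'c.salary > 126084' in the JOIN's ON clause instead of WHERE

Corrected query:
SELECT p.name, c.salary FROM departments p LEFT JOIN staff c ON c.dept_id = p.id AND c.salary > 126084

Result:
name        | salary
------------+-------
Sales       | NULL  
HR          | 145468
Marketing   | 128016
Marketing   | 148068
Legal       | 131030
Engineering | 143577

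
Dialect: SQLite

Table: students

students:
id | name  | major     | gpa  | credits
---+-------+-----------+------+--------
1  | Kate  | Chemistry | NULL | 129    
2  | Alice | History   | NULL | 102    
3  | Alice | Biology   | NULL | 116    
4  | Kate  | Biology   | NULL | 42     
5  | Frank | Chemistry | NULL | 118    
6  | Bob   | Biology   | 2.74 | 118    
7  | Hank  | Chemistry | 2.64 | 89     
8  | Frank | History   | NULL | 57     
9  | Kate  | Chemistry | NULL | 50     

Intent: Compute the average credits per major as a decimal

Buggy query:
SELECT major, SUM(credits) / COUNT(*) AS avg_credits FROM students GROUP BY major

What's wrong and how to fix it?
Bug: SUM(credits) and COUNT(*) are both integers; the division truncates the fractional part

Fix: Multiply by 1.0 (or CAST to REAL) to force floating-point division

Corrected query:
SELECT major, SUM(credits) * 1.0 / COUNT(*) AS avg_credits FROM students GROUP BY major

Result:
major     | avg_credits
----------+------------
Biology   | 92         
Chemistry | 96.5       
History   | 79.5       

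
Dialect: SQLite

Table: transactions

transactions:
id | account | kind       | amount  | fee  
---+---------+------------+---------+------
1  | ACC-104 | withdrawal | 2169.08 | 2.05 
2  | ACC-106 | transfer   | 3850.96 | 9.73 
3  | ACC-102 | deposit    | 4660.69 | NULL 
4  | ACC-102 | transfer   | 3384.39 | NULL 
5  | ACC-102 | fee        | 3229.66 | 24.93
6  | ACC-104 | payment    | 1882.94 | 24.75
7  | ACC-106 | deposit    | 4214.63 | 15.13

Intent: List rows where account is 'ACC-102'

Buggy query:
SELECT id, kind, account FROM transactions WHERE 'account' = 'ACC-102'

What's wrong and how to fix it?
Bug: 'account' in single quotes is a string literal, not the column; the comparison is literal-vs-literal and never true

Fix: Reference the column as account without single quotes

Corrected query:
SELECT id, kind, account FROM transactions WHERE account = 'ACC-102'

Result:
id | kind     | account
---+----------+--------
3  | deposit  | ACC-102
4  | transfer | ACC-102
5  | fee      | ACC-102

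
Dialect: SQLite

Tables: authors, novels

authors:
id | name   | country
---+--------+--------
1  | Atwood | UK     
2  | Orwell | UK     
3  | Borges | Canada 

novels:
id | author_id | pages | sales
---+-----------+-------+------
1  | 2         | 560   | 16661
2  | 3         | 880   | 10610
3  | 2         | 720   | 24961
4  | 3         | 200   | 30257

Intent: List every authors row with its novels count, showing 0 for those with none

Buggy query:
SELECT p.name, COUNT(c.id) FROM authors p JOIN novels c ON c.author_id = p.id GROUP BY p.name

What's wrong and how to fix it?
Bug: An inner join excludes parents with zero children

Fix: Use LEFT JOIN so parents without children still appear (COUNT(c.id) gives 0)

Corrected query:
SELECT p.name, COUNT(c.id) FROM authors p LEFT JOIN novels c ON c.author_id = p.id GROUP BY p.name

Result:
name   | COUNT(c.id)
-------+------------
Atwood | 0          
Borges | 2          
Orwell | 2          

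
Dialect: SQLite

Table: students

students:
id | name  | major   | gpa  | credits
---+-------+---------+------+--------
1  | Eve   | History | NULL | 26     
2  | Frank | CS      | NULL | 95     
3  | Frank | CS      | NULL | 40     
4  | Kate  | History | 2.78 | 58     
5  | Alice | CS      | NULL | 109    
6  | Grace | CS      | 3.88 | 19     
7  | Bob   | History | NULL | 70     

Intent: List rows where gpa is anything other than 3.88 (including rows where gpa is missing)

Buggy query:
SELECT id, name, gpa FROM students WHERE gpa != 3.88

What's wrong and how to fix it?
Bug: Inequality against NULL is unknown, not true; rows with NULL are dropped

Fix: Add an explicit OR gpa IS NULL to include the missing-value rows

Corrected query:
SELECT id, name, gpa FROM students WHERE gpa != 3.88 OR gpa IS NULL

Result:
id | name  | gpa 
---+-------+-----
1  | Eve   | NULL
2  | Frank | NULL
3  | Frank | NULL
4  | Kate  | 2.78
5  | Alice | NULL
7  | Bob   | NULL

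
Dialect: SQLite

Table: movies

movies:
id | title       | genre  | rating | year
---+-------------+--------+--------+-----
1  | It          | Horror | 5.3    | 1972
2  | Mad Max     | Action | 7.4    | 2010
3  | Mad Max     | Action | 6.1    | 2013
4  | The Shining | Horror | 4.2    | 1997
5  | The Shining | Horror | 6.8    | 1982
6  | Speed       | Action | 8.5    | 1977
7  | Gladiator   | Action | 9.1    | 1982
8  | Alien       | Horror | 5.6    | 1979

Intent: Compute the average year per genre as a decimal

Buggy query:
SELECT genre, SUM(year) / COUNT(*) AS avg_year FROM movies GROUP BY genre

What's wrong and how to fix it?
Bug: SUM(year) and COUNT(*) are both integers; the division truncates the fractional part

Fix: Multiply by 1.0 (or CAST to REAL) to force floating-point division

Corrected query:
SELECT genre, SUM(year) * 1.0 / COUNT(*) AS avg_year FROM movies GROUP BY genre

Result:
genre  | avg_year
-------+---------
Action | 1995.5  
Horror | 1982.5  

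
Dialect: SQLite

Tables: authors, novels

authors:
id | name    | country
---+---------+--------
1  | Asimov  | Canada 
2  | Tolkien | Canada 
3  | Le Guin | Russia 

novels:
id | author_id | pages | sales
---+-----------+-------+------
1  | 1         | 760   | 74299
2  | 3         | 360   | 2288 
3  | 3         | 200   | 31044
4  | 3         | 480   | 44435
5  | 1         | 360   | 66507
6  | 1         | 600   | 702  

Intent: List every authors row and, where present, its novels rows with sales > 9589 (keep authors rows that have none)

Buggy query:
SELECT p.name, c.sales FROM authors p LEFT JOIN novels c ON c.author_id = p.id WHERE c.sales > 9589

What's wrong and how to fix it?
Bug: Filtering c.sales in WHERE discards the NULL rows produced by LEFT JOIN, turning it into an inner join

Fix: Put 'c.sales > 9589' in the JOIN's ON clause instead of WHERE

Corrected query:
SELECT p.name, c.sales FROM authors p LEFT JOIN novels c ON c.author_id = p.id AND c.sales > 9589

Result:
name    | sales
--------+------
Asimov  | 66507
Asimov  | 74299
Tolkien | NULL 
Le Guin | 31044
Le Guin | 44435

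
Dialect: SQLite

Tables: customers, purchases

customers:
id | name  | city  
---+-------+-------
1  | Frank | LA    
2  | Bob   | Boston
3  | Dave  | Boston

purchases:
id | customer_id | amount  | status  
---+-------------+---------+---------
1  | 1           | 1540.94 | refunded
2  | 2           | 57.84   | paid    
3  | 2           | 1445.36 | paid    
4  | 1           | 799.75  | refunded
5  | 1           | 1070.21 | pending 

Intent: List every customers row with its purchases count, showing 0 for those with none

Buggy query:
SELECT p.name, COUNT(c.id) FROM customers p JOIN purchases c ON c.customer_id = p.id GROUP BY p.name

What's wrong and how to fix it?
Bug: INNER JOIN drops customers rows that have no matching purchases rows

Fix: Use LEFT JOIN so parents without children still appear (COUNT(c.id) gives 0)

Corrected query:
SELECT p.name, COUNT(c.id) FROM customers p LEFT JOIN purchases c ON c.customer_id = p.id GROUP BY p.name

Result:
name  | COUNT(c.id)
------+------------
Bob   | 2          
Dave  | 0          
Frank | 3          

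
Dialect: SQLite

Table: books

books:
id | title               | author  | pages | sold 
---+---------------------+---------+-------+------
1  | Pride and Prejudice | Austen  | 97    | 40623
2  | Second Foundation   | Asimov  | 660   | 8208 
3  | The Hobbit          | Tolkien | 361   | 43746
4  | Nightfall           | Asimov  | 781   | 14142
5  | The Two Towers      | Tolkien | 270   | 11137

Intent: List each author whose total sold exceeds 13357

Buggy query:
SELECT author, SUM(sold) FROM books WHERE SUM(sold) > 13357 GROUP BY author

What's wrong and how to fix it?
Bug: SUM(sold) is an aggregate, but WHERE filters rows before aggregation

Fix: Use HAVING (which filters groups after aggregation) instead of WHERE

Corrected query:
SELECT author, SUM(sold) FROM books GROUP BY author HAVING SUM(sold) > 13357

Result:
author  | SUM(sold)
--------+----------
Asimov  | 22350    
Austen  | 40623    
Tolkien | 54883    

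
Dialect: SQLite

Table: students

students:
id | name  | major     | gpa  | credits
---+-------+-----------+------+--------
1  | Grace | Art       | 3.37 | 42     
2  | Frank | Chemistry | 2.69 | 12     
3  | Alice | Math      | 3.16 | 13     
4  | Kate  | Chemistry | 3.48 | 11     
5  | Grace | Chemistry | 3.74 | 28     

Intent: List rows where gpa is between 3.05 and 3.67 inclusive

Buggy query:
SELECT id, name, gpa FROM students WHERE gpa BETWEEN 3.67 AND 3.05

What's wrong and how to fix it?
Bug: BETWEEN expects the lower bound first; with 3.67 AND 3.05 the range is empty

Fix: Write BETWEEN 3.05 AND 3.67

Corrected query:
SELECT id, name, gpa FROM students WHERE gpa BETWEEN 3.05 AND 3.67

Result:
id | name  | gpa 
---+-------+-----
1  | Grace | 3.37
3  | Alice | 3.16
4  | Kate  | 3.48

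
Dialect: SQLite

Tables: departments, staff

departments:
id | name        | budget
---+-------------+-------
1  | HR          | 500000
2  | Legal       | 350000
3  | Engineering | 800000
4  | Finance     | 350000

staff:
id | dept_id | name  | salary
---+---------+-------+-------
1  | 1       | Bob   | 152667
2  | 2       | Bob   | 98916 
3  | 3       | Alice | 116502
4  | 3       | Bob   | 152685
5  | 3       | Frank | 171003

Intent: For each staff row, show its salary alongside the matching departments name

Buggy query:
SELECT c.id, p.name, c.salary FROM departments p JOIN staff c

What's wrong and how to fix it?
Bug: Missing join condition: each staff row is matched to all departments rows instead of just its own

Fix: Add ON c.dept_id = p.id to the JOIN

Corrected query:
SELECT c.id, p.name, c.salary FROM departments p JOIN staff c ON c.dept_id = p.id

Result:
id | name        | salary
---+-------------+-------
1  | HR          | 152667
2  | Legal       | 98916 
3  | Engineering | 116502
4  | Engineering | 152685
5  | Engineering | 171003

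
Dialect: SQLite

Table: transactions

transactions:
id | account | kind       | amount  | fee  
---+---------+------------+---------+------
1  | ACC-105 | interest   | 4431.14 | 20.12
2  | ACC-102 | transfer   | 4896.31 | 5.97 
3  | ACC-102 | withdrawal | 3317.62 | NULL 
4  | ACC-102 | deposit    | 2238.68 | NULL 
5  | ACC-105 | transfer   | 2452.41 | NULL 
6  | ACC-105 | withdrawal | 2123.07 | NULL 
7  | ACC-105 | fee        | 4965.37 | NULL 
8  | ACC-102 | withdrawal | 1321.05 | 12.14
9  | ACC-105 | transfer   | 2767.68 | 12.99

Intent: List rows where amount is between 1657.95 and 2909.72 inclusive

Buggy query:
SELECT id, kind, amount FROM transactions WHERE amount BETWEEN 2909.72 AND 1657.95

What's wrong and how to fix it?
Bug: BETWEEN expects the lower bound first; with 2909.72 AND 1657.95 the range is empty

Fix: Swap the bounds so the smaller value comes first

Corrected query:
SELECT id, kind, amount FROM transactions WHERE amount BETWEEN 1657.95 AND 2909.72

Result:
id | kind       | amount 
---+------------+--------
4  | deposit    | 2238.68
5  | transfer   | 2452.41
6  | withdrawal | 2123.07
9  | transfer   | 2767.68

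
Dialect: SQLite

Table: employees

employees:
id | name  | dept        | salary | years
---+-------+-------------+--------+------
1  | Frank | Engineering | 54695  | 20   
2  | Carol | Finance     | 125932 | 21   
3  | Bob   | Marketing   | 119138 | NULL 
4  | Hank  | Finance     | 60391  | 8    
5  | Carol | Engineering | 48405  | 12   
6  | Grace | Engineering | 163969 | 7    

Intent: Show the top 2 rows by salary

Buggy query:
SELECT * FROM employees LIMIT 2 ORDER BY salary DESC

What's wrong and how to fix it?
Bug: LIMIT must come after ORDER BY

Fix: Sort with ORDER BY, then apply LIMIT

Corrected query:
SELECT * FROM employees ORDER BY salary DESC LIMIT 2

Result:
id | name  | dept        | salary | years
---+-------+-------------+--------+------
6  | Grace | Engineering | 163969 | 7    
2  | Carol | Finance     | 125932 | 21   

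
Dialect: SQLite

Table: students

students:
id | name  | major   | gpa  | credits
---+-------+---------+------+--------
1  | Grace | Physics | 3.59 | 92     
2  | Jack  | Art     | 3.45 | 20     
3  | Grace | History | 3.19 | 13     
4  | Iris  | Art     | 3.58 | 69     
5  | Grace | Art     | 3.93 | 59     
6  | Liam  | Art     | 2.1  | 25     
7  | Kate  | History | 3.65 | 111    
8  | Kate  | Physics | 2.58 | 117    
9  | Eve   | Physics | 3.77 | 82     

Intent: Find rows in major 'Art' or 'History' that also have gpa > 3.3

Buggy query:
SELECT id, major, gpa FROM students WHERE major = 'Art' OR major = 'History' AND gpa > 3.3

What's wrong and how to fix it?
Bug: Without parentheses, AND is evaluated before OR, so the gpa filter only applies to the 'History' branch

Fix: Group the OR with parentheses (or use IN), then AND the threshold

Corrected query:
SELECT id, major, gpa FROM students WHERE (major = 'Art' OR major = 'History') AND gpa > 3.3

Result:
id | major   | gpa 
---+---------+-----
2  | Art     | 3.45
4  | Art     | 3.58
5  | Art     | 3.93
7  | History | 3.65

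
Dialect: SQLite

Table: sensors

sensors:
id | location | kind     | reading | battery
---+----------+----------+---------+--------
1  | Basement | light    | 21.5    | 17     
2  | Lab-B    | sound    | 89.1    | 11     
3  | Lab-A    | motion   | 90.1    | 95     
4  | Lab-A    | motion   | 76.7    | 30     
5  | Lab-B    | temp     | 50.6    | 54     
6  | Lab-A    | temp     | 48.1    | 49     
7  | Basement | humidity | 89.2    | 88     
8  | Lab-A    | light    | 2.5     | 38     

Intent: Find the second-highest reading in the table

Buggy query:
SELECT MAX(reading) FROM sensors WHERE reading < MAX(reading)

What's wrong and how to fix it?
Bug: MAX(reading) on the right of the comparison is an aggregate-in-WHERE error

Fix: Put the inner MAX in a scalar subquery

Corrected query:
SELECT MAX(reading) FROM sensors WHERE reading < (SELECT MAX(reading) FROM sensors)

Result:
MAX(reading)
------------
89.2        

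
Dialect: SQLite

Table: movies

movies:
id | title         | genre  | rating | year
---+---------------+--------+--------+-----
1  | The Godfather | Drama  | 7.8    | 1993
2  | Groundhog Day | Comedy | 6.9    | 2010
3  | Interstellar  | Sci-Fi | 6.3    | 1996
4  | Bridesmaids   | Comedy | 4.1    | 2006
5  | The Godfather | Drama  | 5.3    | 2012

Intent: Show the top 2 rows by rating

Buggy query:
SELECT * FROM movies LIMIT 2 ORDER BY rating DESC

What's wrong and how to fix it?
Bug: LIMIT must come after ORDER BY

Fix: Sort with ORDER BY, then apply LIMIT

Corrected query:
SELECT * FROM movies ORDER BY rating DESC LIMIT 2

Result:
id | title         | genre  | rating | year
---+---------------+--------+--------+-----
1  | The Godfather | Drama  | 7.8    | 1993
2  | Groundhog Day | Comedy | 6.9    | 2010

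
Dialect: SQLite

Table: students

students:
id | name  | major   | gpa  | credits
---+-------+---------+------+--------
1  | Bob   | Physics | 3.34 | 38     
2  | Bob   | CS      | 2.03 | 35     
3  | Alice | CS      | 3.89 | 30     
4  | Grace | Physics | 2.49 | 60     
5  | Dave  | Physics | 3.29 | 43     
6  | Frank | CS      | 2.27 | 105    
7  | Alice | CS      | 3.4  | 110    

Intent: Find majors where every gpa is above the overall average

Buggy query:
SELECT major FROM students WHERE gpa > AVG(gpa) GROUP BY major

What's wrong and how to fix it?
Bug: AVG() is an aggregate; it can't sit directly in WHERE

Fix: Compute the overall average in a scalar subquery and compare each group's MIN against it in HAVING

Corrected query:
SELECT major FROM students GROUP BY major HAVING MIN(gpa) > (SELECT AVG(gpa) FROM students)

Result:
(no rows)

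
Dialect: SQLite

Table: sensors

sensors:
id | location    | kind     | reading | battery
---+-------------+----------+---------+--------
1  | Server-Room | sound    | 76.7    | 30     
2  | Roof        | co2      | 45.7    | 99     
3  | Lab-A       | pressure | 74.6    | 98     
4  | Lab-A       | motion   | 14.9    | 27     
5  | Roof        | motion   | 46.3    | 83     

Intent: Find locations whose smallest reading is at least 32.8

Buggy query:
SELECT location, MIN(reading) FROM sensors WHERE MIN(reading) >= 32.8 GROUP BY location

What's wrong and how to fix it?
Bug: MIN() in WHERE is a misuse of aggregate

Fix: Use HAVING for the per-group MIN condition

Corrected query:
SELECT location, MIN(reading) FROM sensors GROUP BY location HAVING MIN(reading) >= 32.8

Result:
location    | MIN(reading)
------------+-------------
Roof        | 45.7        
Server-Room | 76.7        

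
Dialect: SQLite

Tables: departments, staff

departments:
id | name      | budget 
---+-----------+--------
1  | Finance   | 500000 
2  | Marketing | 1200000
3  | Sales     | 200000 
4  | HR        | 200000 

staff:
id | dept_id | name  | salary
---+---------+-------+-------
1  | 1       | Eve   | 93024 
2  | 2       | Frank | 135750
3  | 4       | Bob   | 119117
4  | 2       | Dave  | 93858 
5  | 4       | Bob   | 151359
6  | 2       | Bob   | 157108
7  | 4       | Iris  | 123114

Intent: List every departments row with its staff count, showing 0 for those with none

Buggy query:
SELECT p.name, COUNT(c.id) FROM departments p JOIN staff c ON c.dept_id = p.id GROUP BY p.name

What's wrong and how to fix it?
Bug: An inner join excludes parents with zero children

Fix: Switch to LEFT JOIN to retain unmatched parent rows

Corrected query:
SELECT p.name, COUNT(c.id) FROM departments p LEFT JOIN staff c ON c.dept_id = p.id GROUP BY p.name

Result:
name      | COUNT(c.id)
----------+------------
Finance   | 1          
HR        | 3          
Marketing | 3          
Sales     | 0          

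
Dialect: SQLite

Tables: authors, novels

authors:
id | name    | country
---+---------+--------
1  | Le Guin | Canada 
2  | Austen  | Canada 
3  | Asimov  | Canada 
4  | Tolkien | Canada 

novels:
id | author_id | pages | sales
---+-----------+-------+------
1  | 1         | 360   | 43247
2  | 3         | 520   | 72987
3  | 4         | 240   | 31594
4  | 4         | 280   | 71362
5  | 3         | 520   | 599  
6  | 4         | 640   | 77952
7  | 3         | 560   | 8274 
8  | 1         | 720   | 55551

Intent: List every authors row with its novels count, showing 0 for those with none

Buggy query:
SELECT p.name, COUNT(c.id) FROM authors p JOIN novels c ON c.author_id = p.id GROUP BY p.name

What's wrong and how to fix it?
Bug: INNER JOIN drops authors rows that have no matching novels rows

Fix: Use LEFT JOIN so parents without children still appear (COUNT(c.id) gives 0)

Corrected query:
SELECT p.name, COUNT(c.id) FROM authors p LEFT JOIN novels c ON c.author_id = p.id GROUP BY p.name

Result:
name    | COUNT(c.id)
--------+------------
Asimov  | 3          
Austen  | 0          
Le Guin | 2          
Tolkien | 3          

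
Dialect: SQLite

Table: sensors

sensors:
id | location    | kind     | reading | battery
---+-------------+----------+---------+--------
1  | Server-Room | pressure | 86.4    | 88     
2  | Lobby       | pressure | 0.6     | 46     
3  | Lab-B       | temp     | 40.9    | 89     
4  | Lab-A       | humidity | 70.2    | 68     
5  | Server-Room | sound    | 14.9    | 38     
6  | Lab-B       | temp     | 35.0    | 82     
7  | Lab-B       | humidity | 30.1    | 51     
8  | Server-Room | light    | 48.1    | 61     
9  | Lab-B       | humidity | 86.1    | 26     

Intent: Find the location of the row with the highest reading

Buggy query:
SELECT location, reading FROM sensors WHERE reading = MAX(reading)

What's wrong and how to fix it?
Bug: MAX(reading) is an aggregate and cannot be used directly in WHERE

Fix: Wrap MAX in a scalar subquery so WHERE compares against a single value

Corrected query:
SELECT location, reading FROM sensors WHERE reading = (SELECT MAX(reading) FROM sensors)

Result:
location    | reading
------------+--------
Server-Room | 86.4   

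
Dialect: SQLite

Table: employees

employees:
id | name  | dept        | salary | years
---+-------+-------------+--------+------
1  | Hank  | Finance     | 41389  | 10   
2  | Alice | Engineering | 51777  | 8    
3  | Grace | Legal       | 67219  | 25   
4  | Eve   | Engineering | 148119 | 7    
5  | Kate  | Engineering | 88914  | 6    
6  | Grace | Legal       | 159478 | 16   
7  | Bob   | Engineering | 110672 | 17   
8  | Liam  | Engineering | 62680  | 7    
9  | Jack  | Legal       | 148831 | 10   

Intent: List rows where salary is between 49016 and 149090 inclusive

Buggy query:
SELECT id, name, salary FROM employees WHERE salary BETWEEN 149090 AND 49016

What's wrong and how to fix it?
Bug: The bounds are reversed; BETWEEN a AND b requires a <= b to match anything

Fix: Swap the bounds so the smaller value comes first

Corrected query:
SELECT id, name, salary FROM employees WHERE salary BETWEEN 49016 AND 149090

Result:
id | name  | salary
---+-------+-------
2  | Alice | 51777 
3  | Grace | 67219 
4  | Eve   | 148119
5  | Kate  | 88914 
7  | Bob   | 110672
8  | Liam  | 62680 
9  | Jack  | 148831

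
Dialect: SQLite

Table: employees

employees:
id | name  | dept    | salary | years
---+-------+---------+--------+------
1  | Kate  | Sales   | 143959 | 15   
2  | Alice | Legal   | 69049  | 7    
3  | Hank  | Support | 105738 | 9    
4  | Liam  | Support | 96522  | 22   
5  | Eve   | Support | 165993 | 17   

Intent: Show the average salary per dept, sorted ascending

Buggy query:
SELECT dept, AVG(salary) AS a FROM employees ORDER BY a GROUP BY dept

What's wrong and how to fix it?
Bug: GROUP BY must precede ORDER BY

Fix: Reorder: SELECT … FROM … GROUP BY … ORDER BY …

Corrected query:
SELECT dept, AVG(salary) AS a FROM employees GROUP BY dept ORDER BY a

Result:
dept    | a     
--------+-------
Legal   | 69049 
Support | 122751
Sales   | 143959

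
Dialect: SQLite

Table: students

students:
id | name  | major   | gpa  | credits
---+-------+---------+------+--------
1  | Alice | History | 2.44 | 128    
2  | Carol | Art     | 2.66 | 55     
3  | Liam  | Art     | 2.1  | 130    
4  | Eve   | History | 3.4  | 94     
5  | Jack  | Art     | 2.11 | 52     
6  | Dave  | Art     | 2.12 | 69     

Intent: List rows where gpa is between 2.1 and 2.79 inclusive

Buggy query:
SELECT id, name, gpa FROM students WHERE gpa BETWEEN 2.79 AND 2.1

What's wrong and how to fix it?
Bug: BETWEEN expects the lower bound first; with 2.79 AND 2.1 the range is empty

Fix: Write BETWEEN 2.1 AND 2.79

Corrected query:
SELECT id, name, gpa FROM students WHERE gpa BETWEEN 2.1 AND 2.79

Result:
id | name  | gpa 
---+-------+-----
1  | Alice | 2.44
2  | Carol | 2.66
3  | Liam  | 2.1 
5  | Jack  | 2.11
6  | Dave  | 2.12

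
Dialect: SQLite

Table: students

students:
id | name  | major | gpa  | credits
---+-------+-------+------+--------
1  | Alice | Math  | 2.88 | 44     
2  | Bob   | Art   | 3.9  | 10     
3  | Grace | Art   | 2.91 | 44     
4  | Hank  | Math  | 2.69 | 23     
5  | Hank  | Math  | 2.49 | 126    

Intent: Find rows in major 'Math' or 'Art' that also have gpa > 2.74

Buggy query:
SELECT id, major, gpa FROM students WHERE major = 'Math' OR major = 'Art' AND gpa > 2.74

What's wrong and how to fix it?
Bug: AND binds tighter than OR, so this parses as major = 'Math' OR (major = 'Art' AND gpa > 2.74)

Fix: Add parentheses around the OR so the AND applies to both alternatives

Corrected query:
SELECT id, major, gpa FROM students WHERE (major = 'Math' OR major = 'Art') AND gpa > 2.74

Result:
id | major | gpa 
---+-------+-----
1  | Math  | 2.88
2  | Art   | 3.9 
3  | Art   | 2.91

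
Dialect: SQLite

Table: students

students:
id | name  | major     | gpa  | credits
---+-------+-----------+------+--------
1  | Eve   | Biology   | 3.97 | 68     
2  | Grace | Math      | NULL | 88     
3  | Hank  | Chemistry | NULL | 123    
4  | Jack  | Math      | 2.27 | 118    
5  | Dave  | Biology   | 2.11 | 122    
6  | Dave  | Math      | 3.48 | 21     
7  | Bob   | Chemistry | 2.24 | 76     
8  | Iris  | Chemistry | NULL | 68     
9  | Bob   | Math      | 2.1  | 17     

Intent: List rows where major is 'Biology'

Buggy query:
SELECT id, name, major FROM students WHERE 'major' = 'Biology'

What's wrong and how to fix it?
Bug: 'major' in single quotes is a string literal, not the column; the comparison is literal-vs-literal and never true

Fix: Remove the quotes around the column name (or use double quotes for an identifier)

Corrected query:
SELECT id, name, major FROM students WHERE major = 'Biology'

Result:
id | name | major  
---+------+--------
1  | Eve  | Biology
5  | Dave | Biology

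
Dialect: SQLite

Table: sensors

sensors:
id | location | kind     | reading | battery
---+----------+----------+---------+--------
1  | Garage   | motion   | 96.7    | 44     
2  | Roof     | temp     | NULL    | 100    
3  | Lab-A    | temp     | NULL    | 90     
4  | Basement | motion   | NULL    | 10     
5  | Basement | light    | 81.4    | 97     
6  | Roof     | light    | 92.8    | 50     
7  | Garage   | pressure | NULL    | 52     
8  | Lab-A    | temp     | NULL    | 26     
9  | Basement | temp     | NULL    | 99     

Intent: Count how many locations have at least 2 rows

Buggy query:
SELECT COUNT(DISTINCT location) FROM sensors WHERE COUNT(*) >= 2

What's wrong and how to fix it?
Bug: COUNT(*) cannot appear in WHERE; the per-group count doesn't exist yet

Fix: Group first with HAVING COUNT(*) >= 2, then COUNT the resulting groups

Corrected query:
SELECT COUNT(*) FROM (SELECT location FROM sensors GROUP BY location HAVING COUNT(*) >= 2)

Result:
COUNT(*)
--------
4       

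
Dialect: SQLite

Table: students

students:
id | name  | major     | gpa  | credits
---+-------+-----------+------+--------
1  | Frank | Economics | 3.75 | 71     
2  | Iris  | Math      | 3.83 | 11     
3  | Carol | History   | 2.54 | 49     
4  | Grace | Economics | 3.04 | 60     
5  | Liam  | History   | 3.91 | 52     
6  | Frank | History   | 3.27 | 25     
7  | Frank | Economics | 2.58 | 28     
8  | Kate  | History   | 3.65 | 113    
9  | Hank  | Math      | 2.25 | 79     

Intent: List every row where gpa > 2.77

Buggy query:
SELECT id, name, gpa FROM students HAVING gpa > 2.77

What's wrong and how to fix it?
Bug: HAVING filters the output of aggregation, but this query has no GROUP BY and no aggregate functions, so SQLite rejects it (HAVING clause on a non-aggregate query); the condition here is per row

Fix: Replace HAVING with WHERE since the condition applies to individual rows

Corrected query:
SELECT id, name, gpa FROM students WHERE gpa > 2.77

Result:
id | name  | gpa 
---+-------+-----
1  | Frank | 3.75
2  | Iris  | 3.83
4  | Grace | 3.04
5  | Liam  | 3.91
6  | Frank | 3.27
8  | Kate  | 3.65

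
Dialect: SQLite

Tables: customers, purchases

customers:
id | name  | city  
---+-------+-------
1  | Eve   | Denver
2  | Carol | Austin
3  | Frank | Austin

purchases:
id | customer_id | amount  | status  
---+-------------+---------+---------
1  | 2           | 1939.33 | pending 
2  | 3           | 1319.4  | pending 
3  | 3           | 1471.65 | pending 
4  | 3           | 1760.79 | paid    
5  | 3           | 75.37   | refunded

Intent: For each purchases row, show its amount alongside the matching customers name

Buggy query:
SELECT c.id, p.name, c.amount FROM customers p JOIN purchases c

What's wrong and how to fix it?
Bug: Missing join condition: each purchases row is matched to all customers rows instead of just its own

Fix: Specify the join condition linking the foreign key to the parent id

Corrected query:
SELECT c.id, p.name, c.amount FROM customers p JOIN purchases c ON c.customer_id = p.id

Result:
id | name  | amount 
---+-------+--------
1  | Carol | 1939.33
2  | Frank | 1319.4 
3  | Frank | 1471.65
4  | Frank | 1760.79
5  | Frank | 75.37  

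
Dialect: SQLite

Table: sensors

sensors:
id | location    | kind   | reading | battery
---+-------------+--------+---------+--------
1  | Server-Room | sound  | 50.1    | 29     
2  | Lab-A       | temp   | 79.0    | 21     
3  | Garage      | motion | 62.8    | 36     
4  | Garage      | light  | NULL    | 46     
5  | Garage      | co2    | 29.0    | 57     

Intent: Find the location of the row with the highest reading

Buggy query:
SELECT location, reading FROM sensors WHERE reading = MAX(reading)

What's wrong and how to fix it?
Bug: MAX(reading) is an aggregate and cannot be used directly in WHERE

Fix: Use a subquery: WHERE reading = (SELECT MAX(reading) FROM sensors)

Corrected query:
SELECT location, reading FROM sensors WHERE reading = (SELECT MAX(reading) FROM sensors)

Result:
location | reading
---------+--------
Lab-A    | 79     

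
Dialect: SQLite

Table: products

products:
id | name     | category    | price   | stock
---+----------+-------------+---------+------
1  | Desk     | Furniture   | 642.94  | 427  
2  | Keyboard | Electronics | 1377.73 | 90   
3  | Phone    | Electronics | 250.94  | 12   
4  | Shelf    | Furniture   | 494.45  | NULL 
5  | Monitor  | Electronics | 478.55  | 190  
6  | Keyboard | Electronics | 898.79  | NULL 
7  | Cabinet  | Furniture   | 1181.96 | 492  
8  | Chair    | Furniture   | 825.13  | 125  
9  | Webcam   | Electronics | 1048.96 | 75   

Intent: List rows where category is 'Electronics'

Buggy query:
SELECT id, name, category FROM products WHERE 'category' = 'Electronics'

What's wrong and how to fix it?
Bug: 'category' in single quotes is a string literal, not the column; the comparison is literal-vs-literal and never true

Fix: Remove the quotes around the column name (or use double quotes for an identifier)

Corrected query:
SELECT id, name, category FROM products WHERE category = 'Electronics'

Result:
id | name     | category   
---+----------+------------
2  | Keyboard | Electronics
3  | Phone    | Electronics
5  | Monitor  | Electronics
6  | Keyboard | Electronics
9  | Webcam   | Electronics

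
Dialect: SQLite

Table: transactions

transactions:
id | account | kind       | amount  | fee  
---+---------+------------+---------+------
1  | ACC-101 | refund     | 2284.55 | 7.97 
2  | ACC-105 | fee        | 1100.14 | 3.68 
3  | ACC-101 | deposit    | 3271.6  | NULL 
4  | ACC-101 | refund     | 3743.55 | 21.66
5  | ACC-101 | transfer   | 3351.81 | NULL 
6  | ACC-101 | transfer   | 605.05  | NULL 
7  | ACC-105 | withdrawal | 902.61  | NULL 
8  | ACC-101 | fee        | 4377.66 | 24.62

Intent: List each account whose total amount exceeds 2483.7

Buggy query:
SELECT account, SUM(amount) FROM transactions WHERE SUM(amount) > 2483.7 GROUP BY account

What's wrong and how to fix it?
Bug: Aggregate functions cannot appear in a WHERE clause

Fix: Move the aggregate condition to a HAVING clause

Corrected query:
SELECT account, SUM(amount) FROM transactions GROUP BY account HAVING SUM(amount) > 2483.7

Result:
account | SUM(amount)
--------+------------
ACC-101 | 17634.22   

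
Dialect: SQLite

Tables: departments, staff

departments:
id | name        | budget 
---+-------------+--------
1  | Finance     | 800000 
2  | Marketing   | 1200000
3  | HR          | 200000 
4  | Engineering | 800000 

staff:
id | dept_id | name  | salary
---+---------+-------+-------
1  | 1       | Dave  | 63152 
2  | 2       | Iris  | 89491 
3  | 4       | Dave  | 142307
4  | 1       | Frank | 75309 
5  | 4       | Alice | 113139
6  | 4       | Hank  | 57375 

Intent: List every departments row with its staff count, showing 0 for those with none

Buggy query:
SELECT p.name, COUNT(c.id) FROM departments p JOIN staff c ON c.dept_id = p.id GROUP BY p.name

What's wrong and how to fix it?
Bug: INNER JOIN drops departments rows that have no matching staff rows

Fix: Switch to LEFT JOIN to retain unmatched parent rows

Corrected query:
SELECT p.name, COUNT(c.id) FROM departments p LEFT JOIN staff c ON c.dept_id = p.id GROUP BY p.name

Result:
name        | COUNT(c.id)
------------+------------
Engineering | 3          
Finance     | 2          
HR          | 0          
Marketing   | 1          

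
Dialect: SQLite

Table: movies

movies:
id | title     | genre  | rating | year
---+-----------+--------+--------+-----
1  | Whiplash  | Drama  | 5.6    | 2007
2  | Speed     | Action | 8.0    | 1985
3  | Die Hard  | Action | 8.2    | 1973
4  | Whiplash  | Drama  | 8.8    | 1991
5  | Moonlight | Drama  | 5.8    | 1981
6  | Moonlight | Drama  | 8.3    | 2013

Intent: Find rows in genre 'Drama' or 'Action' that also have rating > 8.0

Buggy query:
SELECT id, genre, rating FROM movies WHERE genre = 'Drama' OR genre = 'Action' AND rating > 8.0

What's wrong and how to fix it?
Bug: Without parentheses, AND is evaluated before OR, so the rating filter only applies to the 'Action' branch

Fix: Group the OR with parentheses (or use IN), then AND the threshold

Corrected query:
SELECT id, genre, rating FROM movies WHERE (genre = 'Drama' OR genre = 'Action') AND rating > 8.0

Result:
id | genre  | rating
---+--------+-------
3  | Action | 8.2   
4  | Drama  | 8.8   
6  | Drama  | 8.3   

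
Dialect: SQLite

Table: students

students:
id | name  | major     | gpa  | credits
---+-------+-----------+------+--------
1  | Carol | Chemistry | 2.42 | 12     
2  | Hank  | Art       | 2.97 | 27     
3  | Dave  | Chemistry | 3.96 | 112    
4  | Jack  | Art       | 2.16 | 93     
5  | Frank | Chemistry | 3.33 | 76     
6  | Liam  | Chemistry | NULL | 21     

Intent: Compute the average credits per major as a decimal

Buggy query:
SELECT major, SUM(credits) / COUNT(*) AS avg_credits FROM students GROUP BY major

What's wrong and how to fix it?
Bug: SUM(credits) and COUNT(*) are both integers; the division truncates the fractional part

Fix: Multiply by 1.0 (or CAST to REAL) to force floating-point division

Corrected query:
SELECT major, SUM(credits) * 1.0 / COUNT(*) AS avg_credits FROM students GROUP BY major

Result:
major     | avg_credits
----------+------------
Art       | 60         
Chemistry | 55.25      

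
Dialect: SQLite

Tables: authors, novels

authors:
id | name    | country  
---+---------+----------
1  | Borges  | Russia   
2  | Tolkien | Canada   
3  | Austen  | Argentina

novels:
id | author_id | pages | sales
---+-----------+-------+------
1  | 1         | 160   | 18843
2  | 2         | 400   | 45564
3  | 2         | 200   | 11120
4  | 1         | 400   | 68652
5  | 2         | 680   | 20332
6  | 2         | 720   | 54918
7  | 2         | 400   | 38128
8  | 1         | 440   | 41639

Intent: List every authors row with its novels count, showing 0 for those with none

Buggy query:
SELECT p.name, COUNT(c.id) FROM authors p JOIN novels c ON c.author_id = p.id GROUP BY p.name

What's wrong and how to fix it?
Bug: An inner join excludes parents with zero children

Fix: Use LEFT JOIN so parents without children still appear (COUNT(c.id) gives 0)

Corrected query:
SELECT p.name, COUNT(c.id) FROM authors p LEFT JOIN novels c ON c.author_id = p.id GROUP BY p.name

Result:
name    | COUNT(c.id)
--------+------------
Austen  | 0          
Borges  | 3          
Tolkien | 5          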